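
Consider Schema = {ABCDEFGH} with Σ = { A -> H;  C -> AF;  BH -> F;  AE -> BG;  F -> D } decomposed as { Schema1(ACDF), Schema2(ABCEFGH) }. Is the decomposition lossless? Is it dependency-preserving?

lossless and dependency-preserving

Lossless test: (ACF)⁺ = {ACDFH}, which contains all of one fragment — lossless.
Dependency preservation: every FD's attributes lie within a single fragment, so each can be enforced locally — preserved.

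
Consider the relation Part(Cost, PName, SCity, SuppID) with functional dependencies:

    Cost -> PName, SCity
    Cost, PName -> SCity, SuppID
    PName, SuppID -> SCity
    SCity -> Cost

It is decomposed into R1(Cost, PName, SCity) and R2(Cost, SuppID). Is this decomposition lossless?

Yes

Common attributes: R1 ∩ R2 = {Cost}.
Closure of {Cost}: Cost → PName, SCity applies, adding PName, SCity; Cost, PName → SCity, SuppID applies, adding SuppID. So (Cost)⁺ = {Cost, PName, SCity, SuppID}.
This closure contains every attribute of R1, so R1 ∩ R2 → R1. The join is lossless.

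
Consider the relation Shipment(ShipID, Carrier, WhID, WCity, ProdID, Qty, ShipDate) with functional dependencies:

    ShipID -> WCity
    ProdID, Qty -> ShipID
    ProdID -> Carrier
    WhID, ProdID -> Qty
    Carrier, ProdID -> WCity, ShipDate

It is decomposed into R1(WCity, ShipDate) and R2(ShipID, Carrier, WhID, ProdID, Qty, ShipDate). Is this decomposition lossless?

Common attributes: R1 ∩ R2 = {ShipDate}.
No dependency enlarges {ShipDate}, so (ShipDate)⁺ = {ShipDate}.
The closure contains neither all of R1 = {WCity, ShipDate} nor all of R2 = {ShipID, Carrier, WhID, ProdID, Qty, ShipDate}, so the common attributes are not a superkey of either fragment. The join is lossy.

No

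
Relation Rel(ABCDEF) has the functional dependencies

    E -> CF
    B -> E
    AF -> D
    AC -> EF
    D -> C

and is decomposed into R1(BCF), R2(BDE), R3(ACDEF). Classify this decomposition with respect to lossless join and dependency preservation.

Lossless test (chase): Rows 2 and 3 agree on E; apply E→CF and equate their CF entries. Rows 1 and 2 agree on B; apply B→E and equate their E entries. No row becomes fully distinguished — the join is lossy.
Dependency preservation: every FD's attributes lie within a single fragment, so each can be enforced locally — preserved.

lossy but dependency-preserving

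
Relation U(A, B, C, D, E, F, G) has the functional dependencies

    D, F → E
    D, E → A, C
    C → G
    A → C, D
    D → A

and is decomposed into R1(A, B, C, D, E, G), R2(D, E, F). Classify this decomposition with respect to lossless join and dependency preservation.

lossy but dependency-preserving

Lossless test: (D, E)⁺ = {A, C, D, E, G}, which is a superkey of neither fragment — lossy.
Dependency preservation: every FD's attributes lie within a single fragment, so each can be enforced locally — preserved.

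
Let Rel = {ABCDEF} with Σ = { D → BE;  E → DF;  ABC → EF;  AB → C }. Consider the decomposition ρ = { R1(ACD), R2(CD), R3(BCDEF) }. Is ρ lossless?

Yes

Chase test. Columns are ABCDEF; row i has aⱼ where attribute j ∈ Ri, else bᵢⱼ.
Initial tableau (one row per fragment):
  row 1: a1 b12 a3 a4 b15 b16
  row 2: b21 b22 a3 a4 b25 b26
  row 3: b31 a2 a3 a4 a5 a6
Rows 1 and 2 agree on D; apply D→BE and equate their BE entries.
Rows 1 and 3 agree on D; apply D→BE and equate their BE entries.
Rows 1 and 2 agree on E; apply E→DF and equate their DF entries.
Rows 1 and 3 agree on E; apply E→DF and equate their DF entries.
Row 1 is now all distinguished symbols — the join is lossless.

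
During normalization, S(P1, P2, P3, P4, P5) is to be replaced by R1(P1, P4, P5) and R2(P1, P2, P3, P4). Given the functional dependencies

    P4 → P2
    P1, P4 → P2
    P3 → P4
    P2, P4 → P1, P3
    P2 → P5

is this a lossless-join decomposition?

Common attributes: R1 ∩ R2 = {P1, P4}.
Closure of {P1, P4}: P4 → P2 applies, adding P2; P2, P4 → P1, P3 applies, adding P3; P2 → P5 applies, adding P5. So (P1, P4)⁺ = {P1, P2, P3, P4, P5}.
This closure contains every attribute of R1, so R1 ∩ R2 → R1. The join is lossless.

Yes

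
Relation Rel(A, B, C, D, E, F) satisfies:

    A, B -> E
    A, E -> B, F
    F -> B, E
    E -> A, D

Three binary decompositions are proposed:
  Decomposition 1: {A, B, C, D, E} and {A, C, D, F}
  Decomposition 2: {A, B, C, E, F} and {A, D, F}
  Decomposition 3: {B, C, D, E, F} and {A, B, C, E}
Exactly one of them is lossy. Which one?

Decomposition 1

Decomposition 1: common = {A, C, D}, closure = {A, C, D} → lossy.
Decomposition 2: common = {A, F}, closure = {A, B, D, E, F} → lossless.
Decomposition 3: common = {B, C, E}, closure = {A, B, C, D, E, F} → lossless.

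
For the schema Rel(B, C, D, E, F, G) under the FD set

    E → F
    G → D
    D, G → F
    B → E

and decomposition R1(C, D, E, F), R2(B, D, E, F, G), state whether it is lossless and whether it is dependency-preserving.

Lossless test: (D, E, F)⁺ = {D, E, F}, which is a superkey of neither fragment — lossy.
Dependency preservation: every FD's attributes lie within a single fragment, so each can be enforced locally — preserved.

lossy but dependency-preserving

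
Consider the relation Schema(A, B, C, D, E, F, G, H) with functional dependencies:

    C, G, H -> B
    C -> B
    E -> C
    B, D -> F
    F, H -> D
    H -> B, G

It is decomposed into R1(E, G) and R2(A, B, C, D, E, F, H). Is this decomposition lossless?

No

Common attributes: R1 ∩ R2 = {E}.
Closure of {E}: E → C applies, adding C; C → B applies, adding B. So (E)⁺ = {B, C, E}.
The closure contains neither all of R1 = {E, G} nor all of R2 = {A, B, C, D, E, F, H}, so the common attributes are not a superkey of either fragment. The join is lossy.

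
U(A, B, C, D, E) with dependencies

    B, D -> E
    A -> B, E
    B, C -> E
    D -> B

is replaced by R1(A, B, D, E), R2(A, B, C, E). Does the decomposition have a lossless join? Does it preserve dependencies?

lossy but dependency-preserving

Lossless test: (A, B, E)⁺ = {A, B, E}, which is a superkey of neither fragment — lossy.
Dependency preservation: every FD's attributes lie within a single fragment, so each can be enforced locally — preserved.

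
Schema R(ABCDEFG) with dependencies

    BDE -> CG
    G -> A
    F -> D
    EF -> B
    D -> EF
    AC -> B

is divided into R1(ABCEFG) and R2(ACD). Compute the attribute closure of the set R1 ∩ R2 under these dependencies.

R1 ∩ R2 = {AC}.
AC → B applies, adding B
Closure: {ABC}.

ABC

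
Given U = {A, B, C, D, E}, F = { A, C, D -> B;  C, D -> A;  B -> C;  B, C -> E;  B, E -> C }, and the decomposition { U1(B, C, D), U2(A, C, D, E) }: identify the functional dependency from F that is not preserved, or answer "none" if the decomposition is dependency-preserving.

B, C -> E

Check B, C → E: no single fragment contains all of {B, C, E}, and the restricted closure of {B, C} across the fragments never reaches {E}.
A, C, D → B is preserved.
C, D → A is preserved.
B → C is preserved.
B, E → C is preserved.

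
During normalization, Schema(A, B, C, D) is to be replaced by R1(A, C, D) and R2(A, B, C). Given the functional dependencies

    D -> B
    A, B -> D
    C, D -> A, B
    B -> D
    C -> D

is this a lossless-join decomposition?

Yes

Common attributes: R1 ∩ R2 = {A, C}.
Closure of {A, C}: C → D applies, adding D; D → B applies, adding B. So (A, C)⁺ = {A, B, C, D}.
This closure contains every attribute of R1, so R1 ∩ R2 → R1. The join is lossless.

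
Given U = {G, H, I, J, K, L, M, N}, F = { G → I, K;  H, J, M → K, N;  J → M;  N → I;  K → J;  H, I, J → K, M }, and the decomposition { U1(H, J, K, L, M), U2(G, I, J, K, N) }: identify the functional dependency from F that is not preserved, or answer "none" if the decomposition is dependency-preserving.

Check H, J, M → K, N: no single fragment contains all of {H, J, K, M, N}, and the restricted closure of {H, J, M} across the fragments never reaches {K, N}.
G → I, K is preserved.
J → M is preserved.
N → I is preserved.
K → J is preserved.
H, I, J → K, M is preserved.

H, J, M → K, N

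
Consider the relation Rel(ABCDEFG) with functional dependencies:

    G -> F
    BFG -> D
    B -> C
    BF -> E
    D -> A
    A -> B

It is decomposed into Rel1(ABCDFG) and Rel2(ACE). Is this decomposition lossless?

Common attributes: Rel1 ∩ Rel2 = {AC}.
Closure of {AC}: A → B applies, adding B. So (AC)⁺ = {ABC}.
The closure contains neither all of Rel1 = {ABCDFG} nor all of Rel2 = {ACE}, so the common attributes are not a superkey of either fragment. The join is lossy.

No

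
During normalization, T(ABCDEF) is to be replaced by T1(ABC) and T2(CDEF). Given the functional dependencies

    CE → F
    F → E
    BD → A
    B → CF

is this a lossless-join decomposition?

No

Common attributes: T1 ∩ T2 = {C}.
No dependency enlarges {C}, so (C)⁺ = {C}.
The closure contains neither all of T1 = {ABC} nor all of T2 = {CDEF}, so the common attributes are not a superkey of either fragment. The join is lossy.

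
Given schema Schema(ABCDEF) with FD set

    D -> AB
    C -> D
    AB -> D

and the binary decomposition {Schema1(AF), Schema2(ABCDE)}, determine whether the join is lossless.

No

Common attributes: Schema1 ∩ Schema2 = {A}.
No dependency enlarges {A}, so (A)⁺ = {A}.
The closure contains neither all of Schema1 = {AF} nor all of Schema2 = {ABCDE}, so the common attributes are not a superkey of either fragment. The join is lossy.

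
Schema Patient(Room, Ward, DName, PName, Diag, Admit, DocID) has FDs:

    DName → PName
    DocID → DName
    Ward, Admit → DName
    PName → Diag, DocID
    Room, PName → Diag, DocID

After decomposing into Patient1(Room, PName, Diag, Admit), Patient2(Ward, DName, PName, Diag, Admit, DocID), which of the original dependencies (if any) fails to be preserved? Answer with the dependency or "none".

DName → PName lies within Patient2.
DocID → DName lies within Patient2.
Ward, Admit → DName lies within Patient2.
PName → Diag, DocID lies within Patient2.
Room, PName → Diag, DocID: restricted closure across fragments reaches Diag, DocID.
Every dependency is enforceable on the fragments, so the decomposition is dependency-preserving.

none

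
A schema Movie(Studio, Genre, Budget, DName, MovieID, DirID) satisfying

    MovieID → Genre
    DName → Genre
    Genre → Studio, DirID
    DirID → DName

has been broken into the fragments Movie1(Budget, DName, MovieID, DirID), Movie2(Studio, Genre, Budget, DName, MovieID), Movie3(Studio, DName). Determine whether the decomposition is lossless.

Chase test. Columns are Studio, Genre, Budget, DName, MovieID, DirID; row i has aⱼ where attribute j ∈ Moviei, else bᵢⱼ.
Initial tableau (one row per fragment):
  row 1: b11 b12 a3 a4 a5 a6
  row 2: a1 a2 a3 a4 a5 b26
  row 3: a1 b32 b33 a4 b35 b36
Rows 1 and 2 agree on MovieID; apply MovieID→Genre and equate their Genre entries.
Rows 1 and 3 agree on DName; apply DName→Genre and equate their Genre entries.
Rows 1 and 2 agree on Genre; apply Genre→Studio, DirID and equate their Studio, DirID entries.
Rows 1 and 3 agree on Genre; apply Genre→Studio, DirID and equate their Studio, DirID entries.
Row 1 is now all distinguished symbols — the join is lossless.

Yes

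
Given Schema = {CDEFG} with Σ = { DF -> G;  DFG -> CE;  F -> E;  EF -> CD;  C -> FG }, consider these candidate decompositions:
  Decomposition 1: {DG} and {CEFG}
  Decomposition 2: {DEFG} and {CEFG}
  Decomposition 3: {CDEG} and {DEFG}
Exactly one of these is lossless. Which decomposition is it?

Decomposition 2

Decomposition 1: common = {G}, closure = {G} → lossy.
Decomposition 2: common = {EFG}, closure = {CDEFG} → lossless.
Decomposition 3: common = {DEG}, closure = {DEG} → lossy.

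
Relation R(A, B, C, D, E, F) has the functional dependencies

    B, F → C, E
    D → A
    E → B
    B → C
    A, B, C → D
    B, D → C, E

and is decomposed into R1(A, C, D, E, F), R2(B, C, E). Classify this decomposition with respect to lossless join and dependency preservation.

Lossless test: (C, E)⁺ = {B, C, E}, which contains all of one fragment — lossless.
Dependency preservation: the restricted closure of {B, F} across the fragments never reaches {C, E}, so B, F → C, E cannot be enforced without a join — not preserved.

lossless but not dependency-preserving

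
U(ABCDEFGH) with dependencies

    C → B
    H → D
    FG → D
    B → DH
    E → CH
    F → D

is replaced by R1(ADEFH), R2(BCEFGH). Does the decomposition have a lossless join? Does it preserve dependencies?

Lossless test: (EFH)⁺ = {BCDEFH}, which is a superkey of neither fragment — lossy.
Dependency preservation: FG → D; B → DH are not contained in any single fragment, but the restricted closure of each left-hand side across the fragments still reaches the right-hand side; the remaining FDs each lie inside some fragment. All dependencies are preserved.

lossy but dependency-preserving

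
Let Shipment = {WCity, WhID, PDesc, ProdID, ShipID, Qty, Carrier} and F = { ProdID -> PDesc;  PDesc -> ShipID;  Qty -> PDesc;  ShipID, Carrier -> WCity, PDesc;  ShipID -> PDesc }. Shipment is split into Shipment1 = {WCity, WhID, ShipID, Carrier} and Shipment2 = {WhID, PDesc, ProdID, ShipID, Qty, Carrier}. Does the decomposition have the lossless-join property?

Common attributes: Shipment1 ∩ Shipment2 = {WhID, ShipID, Carrier}.
Closure of {WhID, ShipID, Carrier}: ShipID, Carrier → WCity, PDesc applies, adding WCity, PDesc. So (WhID, ShipID, Carrier)⁺ = {WCity, WhID, PDesc, ShipID, Carrier}.
This closure contains every attribute of Shipment1, so Shipment1 ∩ Shipment2 → Shipment1. The join is lossless.

Yes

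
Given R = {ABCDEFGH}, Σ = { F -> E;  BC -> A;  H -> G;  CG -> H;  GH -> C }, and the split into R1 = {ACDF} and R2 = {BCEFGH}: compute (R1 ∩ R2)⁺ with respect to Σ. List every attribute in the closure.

R1 ∩ R2 = {CF}.
F → E applies, adding E
Closure: {CEF}.

CEF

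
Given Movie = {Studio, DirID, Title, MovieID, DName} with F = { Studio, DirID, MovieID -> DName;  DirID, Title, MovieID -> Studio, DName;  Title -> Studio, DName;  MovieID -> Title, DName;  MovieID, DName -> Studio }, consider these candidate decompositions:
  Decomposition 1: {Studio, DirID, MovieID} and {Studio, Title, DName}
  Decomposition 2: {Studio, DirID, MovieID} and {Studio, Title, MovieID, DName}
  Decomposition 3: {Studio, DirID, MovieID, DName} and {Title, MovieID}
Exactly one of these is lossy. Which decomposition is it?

Decomposition 1: common = {Studio}, closure = {Studio} → lossy.
Decomposition 2: common = {Studio, MovieID}, closure = {Studio, Title, MovieID, DName} → lossless.
Decomposition 3: common = {MovieID}, closure = {Studio, Title, MovieID, DName} → lossless.

Decomposition 1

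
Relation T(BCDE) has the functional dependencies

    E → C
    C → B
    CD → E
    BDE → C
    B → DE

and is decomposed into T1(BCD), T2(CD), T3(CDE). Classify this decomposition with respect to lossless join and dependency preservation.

lossless and dependency-preserving

Lossless test (chase): Rows 1 and 2 agree on C; apply C→B and equate their B entries. Rows 1 and 3 agree on C; apply C→B and equate their B entries. Rows 1 and 2 agree on CD; apply CD→E and equate their E entries. Rows 1 and 3 agree on CD; apply CD→E and equate their E entries. Row 1 is now all distinguished symbols — the join is lossless.
Dependency preservation: BDE → C; B → DE are not contained in any single fragment, but the restricted closure of each left-hand side across the fragments still reaches the right-hand side; the remaining FDs each lie inside some fragment. All dependencies are preserved.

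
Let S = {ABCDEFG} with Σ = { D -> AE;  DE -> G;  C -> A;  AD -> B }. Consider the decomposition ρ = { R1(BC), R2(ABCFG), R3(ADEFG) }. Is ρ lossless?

Chase test. Columns are ABCDEFG; row i has aⱼ where attribute j ∈ Ri, else bᵢⱼ.
Initial tableau (one row per fragment):
  row 1: b11 a2 a3 b14 b15 b16 b17
  row 2: a1 a2 a3 b24 b25 a6 a7
  row 3: a1 b32 b33 a4 a5 a6 a7
Rows 1 and 2 agree on C; apply C→A and equate their A entries.
No row becomes fully distinguished — the join is lossy.

No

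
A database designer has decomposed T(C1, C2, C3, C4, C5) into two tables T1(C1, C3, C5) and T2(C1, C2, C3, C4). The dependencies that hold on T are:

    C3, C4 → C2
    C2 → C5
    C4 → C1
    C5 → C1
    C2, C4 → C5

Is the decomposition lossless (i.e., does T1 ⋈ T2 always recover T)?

Common attributes: T1 ∩ T2 = {C1, C3}.
No dependency enlarges {C1, C3}, so (C1, C3)⁺ = {C1, C3}.
The closure contains neither all of T1 = {C1, C3, C5} nor all of T2 = {C1, C2, C3, C4}, so the common attributes are not a superkey of either fragment. The join is lossy.

No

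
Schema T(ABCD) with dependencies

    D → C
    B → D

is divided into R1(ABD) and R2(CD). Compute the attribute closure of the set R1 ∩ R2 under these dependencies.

R1 ∩ R2 = {D}.
D → C applies, adding C
Closure: {CD}.

CD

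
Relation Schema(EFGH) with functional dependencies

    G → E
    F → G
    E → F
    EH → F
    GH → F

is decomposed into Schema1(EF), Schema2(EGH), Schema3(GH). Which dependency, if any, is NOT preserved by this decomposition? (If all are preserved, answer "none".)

none

G → E lies within Schema2.
F → G: restricted closure across fragments reaches G.
E → F lies within Schema1.
EH → F: restricted closure across fragments reaches F.
GH → F: restricted closure across fragments reaches F.
Every dependency is enforceable on the fragments, so the decomposition is dependency-preserving.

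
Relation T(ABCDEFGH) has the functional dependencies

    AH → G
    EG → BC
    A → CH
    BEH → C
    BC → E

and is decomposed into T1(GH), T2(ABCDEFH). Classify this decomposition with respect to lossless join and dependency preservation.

Lossless test: (H)⁺ = {H}, which is a superkey of neither fragment — lossy.
Dependency preservation: the restricted closure of {AH} across the fragments never reaches {G}, so AH → G cannot be enforced without a join — not preserved.

lossy and not dependency-preserving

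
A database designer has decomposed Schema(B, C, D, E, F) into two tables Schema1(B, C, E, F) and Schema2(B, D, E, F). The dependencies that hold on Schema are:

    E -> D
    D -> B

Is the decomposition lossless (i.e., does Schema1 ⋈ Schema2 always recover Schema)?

Yes

Common attributes: Schema1 ∩ Schema2 = {B, E, F}.
Closure of {B, E, F}: E → D applies, adding D. So (B, E, F)⁺ = {B, D, E, F}.
This closure contains every attribute of Schema2, so Schema1 ∩ Schema2 → Schema2. The join is lossless.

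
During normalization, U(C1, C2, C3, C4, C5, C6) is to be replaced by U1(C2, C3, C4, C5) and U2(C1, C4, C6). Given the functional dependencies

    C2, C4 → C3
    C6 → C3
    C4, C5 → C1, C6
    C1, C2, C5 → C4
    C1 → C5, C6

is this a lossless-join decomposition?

Common attributes: U1 ∩ U2 = {C4}.
No dependency enlarges {C4}, so (C4)⁺ = {C4}.
The closure contains neither all of U1 = {C2, C3, C4, C5} nor all of U2 = {C1, C4, C6}, so the common attributes are not a superkey of either fragment. The join is lossy.

No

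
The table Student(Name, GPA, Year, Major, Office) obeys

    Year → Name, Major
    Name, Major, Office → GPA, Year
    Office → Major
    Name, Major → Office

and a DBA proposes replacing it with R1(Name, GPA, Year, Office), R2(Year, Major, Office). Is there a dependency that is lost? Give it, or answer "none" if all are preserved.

Name, Major → Office

Check Name, Major → Office: no single fragment contains all of {Name, Major, Office}, and the restricted closure of {Name, Major} across the fragments never reaches {Office}.
Year → Name, Major is preserved.
Name, Major, Office → GPA, Year is preserved.
Office → Major is preserved.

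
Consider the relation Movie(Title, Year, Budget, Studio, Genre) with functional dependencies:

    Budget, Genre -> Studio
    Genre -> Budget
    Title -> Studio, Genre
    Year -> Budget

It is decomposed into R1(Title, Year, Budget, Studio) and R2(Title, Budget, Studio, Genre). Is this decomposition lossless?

Yes

Common attributes: R1 ∩ R2 = {Title, Budget, Studio}.
Closure of {Title, Budget, Studio}: Title → Studio, Genre applies, adding Genre. So (Title, Budget, Studio)⁺ = {Title, Budget, Studio, Genre}.
This closure contains every attribute of R2, so R1 ∩ R2 → R2. The join is lossless.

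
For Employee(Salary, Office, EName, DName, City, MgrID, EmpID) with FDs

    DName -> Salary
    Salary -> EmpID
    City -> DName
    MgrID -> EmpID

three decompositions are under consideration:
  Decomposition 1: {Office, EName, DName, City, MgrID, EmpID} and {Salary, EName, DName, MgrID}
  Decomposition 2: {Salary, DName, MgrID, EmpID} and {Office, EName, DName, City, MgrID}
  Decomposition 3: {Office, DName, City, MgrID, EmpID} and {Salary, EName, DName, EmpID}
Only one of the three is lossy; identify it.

Decomposition 1: common = {EName, DName, MgrID}, closure = {Salary, EName, DName, MgrID, EmpID} → lossless.
Decomposition 2: common = {DName, MgrID}, closure = {Salary, DName, MgrID, EmpID} → lossless.
Decomposition 3: common = {DName, EmpID}, closure = {Salary, DName, EmpID} → lossy.

Decomposition 3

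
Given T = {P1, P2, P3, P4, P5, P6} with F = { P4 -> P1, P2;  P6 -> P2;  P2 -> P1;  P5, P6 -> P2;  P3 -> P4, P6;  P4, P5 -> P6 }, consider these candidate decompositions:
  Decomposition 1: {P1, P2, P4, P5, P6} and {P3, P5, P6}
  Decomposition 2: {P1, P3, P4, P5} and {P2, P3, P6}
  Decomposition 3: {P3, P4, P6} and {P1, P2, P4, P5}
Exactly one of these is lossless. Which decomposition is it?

Decomposition 1: common = {P5, P6}, closure = {P1, P2, P5, P6} → lossy.
Decomposition 2: common = {P3}, closure = {P1, P2, P3, P4, P6} → lossless.
Decomposition 3: common = {P4}, closure = {P1, P2, P4} → lossy.

Decomposition 2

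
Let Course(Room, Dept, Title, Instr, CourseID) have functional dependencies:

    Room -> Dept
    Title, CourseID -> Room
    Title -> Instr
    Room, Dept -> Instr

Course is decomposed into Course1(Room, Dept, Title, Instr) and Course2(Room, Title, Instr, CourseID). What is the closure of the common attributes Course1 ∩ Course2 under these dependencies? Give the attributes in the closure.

Course1 ∩ Course2 = {Room, Title, Instr}.
Room → Dept applies, adding Dept
Closure: {Room, Dept, Title, Instr}.

Room, Dept, Title, Instr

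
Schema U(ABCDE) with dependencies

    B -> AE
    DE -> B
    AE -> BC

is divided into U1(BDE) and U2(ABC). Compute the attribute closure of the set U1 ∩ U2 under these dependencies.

U1 ∩ U2 = {B}.
B → AE applies, adding AE
AE → BC applies, adding C
Closure: {ABCE}.

ABCE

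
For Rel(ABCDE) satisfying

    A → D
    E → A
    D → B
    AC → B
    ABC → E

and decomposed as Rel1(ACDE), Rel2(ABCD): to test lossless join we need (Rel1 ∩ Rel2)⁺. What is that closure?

ABCDE

Rel1 ∩ Rel2 = {ACD}.
D → B applies, adding B
ABC → E applies, adding E
Closure: {ABCDE}.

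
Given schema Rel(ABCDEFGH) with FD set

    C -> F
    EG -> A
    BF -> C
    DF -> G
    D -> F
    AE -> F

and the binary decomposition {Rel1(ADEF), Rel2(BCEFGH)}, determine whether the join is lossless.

No

Common attributes: Rel1 ∩ Rel2 = {EF}.
No dependency enlarges {EF}, so (EF)⁺ = {EF}.
The closure contains neither all of Rel1 = {ADEF} nor all of Rel2 = {BCEFGH}, so the common attributes are not a superkey of either fragment. The join is lossy.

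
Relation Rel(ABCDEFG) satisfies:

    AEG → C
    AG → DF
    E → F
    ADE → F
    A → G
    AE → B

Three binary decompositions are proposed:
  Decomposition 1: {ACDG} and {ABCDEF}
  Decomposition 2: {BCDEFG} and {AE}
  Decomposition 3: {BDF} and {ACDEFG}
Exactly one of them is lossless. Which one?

Decomposition 1: common = {ACD}, closure = {ACDFG} → lossless.
Decomposition 2: common = {E}, closure = {EF} → lossy.
Decomposition 3: common = {DF}, closure = {DF} → lossy.

Decomposition 1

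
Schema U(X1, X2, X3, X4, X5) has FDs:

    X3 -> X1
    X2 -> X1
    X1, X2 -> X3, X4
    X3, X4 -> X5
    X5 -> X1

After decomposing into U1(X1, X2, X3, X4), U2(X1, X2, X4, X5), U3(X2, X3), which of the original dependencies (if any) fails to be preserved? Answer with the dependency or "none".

Check X3, X4 → X5: no single fragment contains all of {X3, X4, X5}, and the restricted closure of {X3, X4} across the fragments never reaches {X5}.
X3 → X1 is preserved.
X2 → X1 is preserved.
X1, X2 → X3, X4 is preserved.
X5 → X1 is preserved.

X3, X4 -> X5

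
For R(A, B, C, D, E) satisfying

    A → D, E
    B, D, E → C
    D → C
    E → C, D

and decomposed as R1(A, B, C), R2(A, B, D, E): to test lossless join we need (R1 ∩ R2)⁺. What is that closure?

R1 ∩ R2 = {A, B}.
A → D, E applies, adding D, E
B, D, E → C applies, adding C
Closure: {A, B, C, D, E}.

A, B, C, D, E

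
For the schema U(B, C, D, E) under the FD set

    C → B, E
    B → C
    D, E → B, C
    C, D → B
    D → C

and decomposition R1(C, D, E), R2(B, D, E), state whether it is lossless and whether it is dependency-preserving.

Lossless test: (D, E)⁺ = {B, C, D, E}, which contains all of one fragment — lossless.
Dependency preservation: the restricted closure of {C} across the fragments never reaches {B, E}, so C → B, E cannot be enforced without a join — not preserved.

lossless but not dependency-preserving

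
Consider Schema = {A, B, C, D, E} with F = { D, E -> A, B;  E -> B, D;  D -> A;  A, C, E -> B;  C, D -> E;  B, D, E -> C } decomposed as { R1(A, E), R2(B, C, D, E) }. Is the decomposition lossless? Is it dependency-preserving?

Lossless test: (E)⁺ = {A, B, C, D, E}, which contains all of one fragment — lossless.
Dependency preservation: the restricted closure of {D} across the fragments never reaches {A}, so D → A cannot be enforced without a join — not preserved.

lossless but not dependency-preserving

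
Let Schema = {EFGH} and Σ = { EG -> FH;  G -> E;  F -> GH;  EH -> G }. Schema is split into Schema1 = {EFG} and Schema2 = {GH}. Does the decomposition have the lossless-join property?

Common attributes: Schema1 ∩ Schema2 = {G}.
Closure of {G}: G → E applies, adding E; EG → FH applies, adding FH. So (G)⁺ = {EFGH}.
This closure contains every attribute of Schema1, so Schema1 ∩ Schema2 → Schema1. The join is lossless.

Yes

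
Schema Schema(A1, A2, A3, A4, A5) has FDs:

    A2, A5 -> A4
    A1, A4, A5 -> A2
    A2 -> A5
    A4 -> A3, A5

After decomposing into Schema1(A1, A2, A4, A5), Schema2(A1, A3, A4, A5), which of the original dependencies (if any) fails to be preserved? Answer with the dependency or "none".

none

A2, A5 → A4 lies within Schema1.
A1, A4, A5 → A2 lies within Schema1.
A2 → A5 lies within Schema1.
A4 → A3, A5 lies within Schema2.
Every dependency is enforceable on the fragments, so the decomposition is dependency-preserving.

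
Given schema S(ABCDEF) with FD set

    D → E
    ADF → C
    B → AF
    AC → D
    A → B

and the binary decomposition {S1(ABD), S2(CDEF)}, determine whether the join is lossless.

Common attributes: S1 ∩ S2 = {D}.
Closure of {D}: D → E applies, adding E. So (D)⁺ = {DE}.
The closure contains neither all of S1 = {ABD} nor all of S2 = {CDEF}, so the common attributes are not a superkey of either fragment. The join is lossy.

No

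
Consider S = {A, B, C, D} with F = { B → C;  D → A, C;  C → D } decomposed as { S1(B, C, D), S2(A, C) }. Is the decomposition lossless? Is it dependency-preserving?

Lossless test: (C)⁺ = {A, C, D}, which contains all of one fragment — lossless.
Dependency preservation: D → A, C is not contained in any single fragment, but the restricted closure of its left-hand side across the fragments still reaches the right-hand side; the remaining FDs each lie inside some fragment. All dependencies are preserved.

lossless and dependency-preserving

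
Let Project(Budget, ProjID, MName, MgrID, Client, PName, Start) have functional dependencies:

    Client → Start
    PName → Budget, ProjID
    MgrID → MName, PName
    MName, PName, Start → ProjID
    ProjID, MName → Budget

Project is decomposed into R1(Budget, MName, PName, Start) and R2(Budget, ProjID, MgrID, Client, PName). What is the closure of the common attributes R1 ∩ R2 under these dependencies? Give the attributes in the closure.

Budget, ProjID, PName

R1 ∩ R2 = {Budget, PName}.
PName → Budget, ProjID applies, adding ProjID
Closure: {Budget, ProjID, PName}.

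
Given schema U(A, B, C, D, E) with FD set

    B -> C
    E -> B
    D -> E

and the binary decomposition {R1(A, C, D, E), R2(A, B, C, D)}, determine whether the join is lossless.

Yes

Common attributes: R1 ∩ R2 = {A, C, D}.
Closure of {A, C, D}: D → E applies, adding E; E → B applies, adding B. So (A, C, D)⁺ = {A, B, C, D, E}.
This closure contains every attribute of R1, so R1 ∩ R2 → R1. The join is lossless.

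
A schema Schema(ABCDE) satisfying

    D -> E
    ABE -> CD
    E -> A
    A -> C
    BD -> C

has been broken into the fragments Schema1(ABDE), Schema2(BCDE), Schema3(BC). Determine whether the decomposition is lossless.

Chase test. Columns are ABCDE; row i has aⱼ where attribute j ∈ Schemai, else bᵢⱼ.
Initial tableau (one row per fragment):
  row 1: a1 a2 b13 a4 a5
  row 2: b21 a2 a3 a4 a5
  row 3: b31 a2 a3 b34 b35
Rows 1 and 2 agree on E; apply E→A and equate their A entries.
Rows 1 and 2 agree on A; apply A→C and equate their C entries.
Row 1 is now all distinguished symbols — the join is lossless.

Yes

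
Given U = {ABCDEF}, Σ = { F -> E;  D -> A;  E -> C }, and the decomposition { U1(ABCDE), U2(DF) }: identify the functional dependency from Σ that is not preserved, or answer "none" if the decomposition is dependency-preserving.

Check F → E: no single fragment contains all of {EF}, and the restricted closure of {F} across the fragments never reaches {E}.
D → A is preserved.
E → C is preserved.

F -> E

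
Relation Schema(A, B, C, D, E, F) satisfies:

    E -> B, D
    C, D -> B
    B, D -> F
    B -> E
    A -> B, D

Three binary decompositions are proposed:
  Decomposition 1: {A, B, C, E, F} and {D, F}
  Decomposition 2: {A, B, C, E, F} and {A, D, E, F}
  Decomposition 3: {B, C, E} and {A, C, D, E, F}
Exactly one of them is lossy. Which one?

Decomposition 1: common = {F}, closure = {F} → lossy.
Decomposition 2: common = {A, E, F}, closure = {A, B, D, E, F} → lossless.
Decomposition 3: common = {C, E}, closure = {B, C, D, E, F} → lossless.

Decomposition 1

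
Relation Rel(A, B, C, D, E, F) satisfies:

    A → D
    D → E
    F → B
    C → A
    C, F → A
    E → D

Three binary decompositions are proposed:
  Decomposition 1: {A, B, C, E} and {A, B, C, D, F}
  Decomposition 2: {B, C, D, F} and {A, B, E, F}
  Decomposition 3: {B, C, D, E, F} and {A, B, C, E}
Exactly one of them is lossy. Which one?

Decomposition 1: common = {A, B, C}, closure = {A, B, C, D, E} → lossless.
Decomposition 2: common = {B, F}, closure = {B, F} → lossy.
Decomposition 3: common = {B, C, E}, closure = {A, B, C, D, E} → lossless.

Decomposition 2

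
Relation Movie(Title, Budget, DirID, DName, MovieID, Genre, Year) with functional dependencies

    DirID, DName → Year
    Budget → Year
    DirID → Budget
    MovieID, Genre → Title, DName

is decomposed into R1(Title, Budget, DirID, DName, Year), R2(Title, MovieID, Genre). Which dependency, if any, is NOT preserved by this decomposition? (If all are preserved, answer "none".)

MovieID, Genre → Title, DName

Check MovieID, Genre → Title, DName: no single fragment contains all of {Title, DName, MovieID, Genre}, and the restricted closure of {MovieID, Genre} across the fragments never reaches {Title, DName}.
DirID, DName → Year is preserved.
Budget → Year is preserved.
DirID → Budget is preserved.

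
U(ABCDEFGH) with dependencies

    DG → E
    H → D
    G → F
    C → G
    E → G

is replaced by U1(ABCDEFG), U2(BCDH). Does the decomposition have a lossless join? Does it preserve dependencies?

lossy but dependency-preserving

Lossless test: (BCD)⁺ = {BCDEFG}, which is a superkey of neither fragment — lossy.
Dependency preservation: every FD's attributes lie within a single fragment, so each can be enforced locally — preserved.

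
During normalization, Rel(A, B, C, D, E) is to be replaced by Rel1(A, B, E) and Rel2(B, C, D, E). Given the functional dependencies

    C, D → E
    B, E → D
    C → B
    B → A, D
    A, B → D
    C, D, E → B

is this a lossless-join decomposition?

Common attributes: Rel1 ∩ Rel2 = {B, E}.
Closure of {B, E}: B, E → D applies, adding D; B → A, D applies, adding A. So (B, E)⁺ = {A, B, D, E}.
This closure contains every attribute of Rel1, so Rel1 ∩ Rel2 → Rel1. The join is lossless.

Yes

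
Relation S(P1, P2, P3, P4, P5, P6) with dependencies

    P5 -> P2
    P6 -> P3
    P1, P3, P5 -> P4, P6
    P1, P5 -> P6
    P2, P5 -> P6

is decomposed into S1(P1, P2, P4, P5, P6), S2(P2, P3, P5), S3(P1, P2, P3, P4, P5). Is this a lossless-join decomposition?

Yes

Chase test. Columns are P1, P2, P3, P4, P5, P6; row i has aⱼ where attribute j ∈ Si, else bᵢⱼ.
Initial tableau (one row per fragment):
  row 1: a1 a2 b13 a4 a5 a6
  row 2: b21 a2 a3 b24 a5 b26
  row 3: a1 a2 a3 a4 a5 b36
Rows 1 and 3 agree on P1, P5; apply P1, P5→P6 and equate their P6 entries.
Rows 1 and 2 agree on P2, P5; apply P2, P5→P6 and equate their P6 entries.
Rows 1 and 2 agree on P6; apply P6→P3 and equate their P3 entries.
Row 1 is now all distinguished symbols — the join is lossless.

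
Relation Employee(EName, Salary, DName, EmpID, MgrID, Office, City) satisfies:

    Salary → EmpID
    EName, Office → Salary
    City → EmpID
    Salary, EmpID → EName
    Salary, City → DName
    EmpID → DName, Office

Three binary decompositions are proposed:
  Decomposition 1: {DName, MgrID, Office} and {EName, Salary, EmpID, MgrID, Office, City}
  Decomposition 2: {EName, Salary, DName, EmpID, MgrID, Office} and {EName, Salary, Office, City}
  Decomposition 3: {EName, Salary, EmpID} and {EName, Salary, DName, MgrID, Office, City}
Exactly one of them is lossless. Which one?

Decomposition 1: common = {MgrID, Office}, closure = {MgrID, Office} → lossy.
Decomposition 2: common = {EName, Salary, Office}, closure = {EName, Salary, DName, EmpID, Office} → lossy.
Decomposition 3: common = {EName, Salary}, closure = {EName, Salary, DName, EmpID, Office} → lossless.

Decomposition 3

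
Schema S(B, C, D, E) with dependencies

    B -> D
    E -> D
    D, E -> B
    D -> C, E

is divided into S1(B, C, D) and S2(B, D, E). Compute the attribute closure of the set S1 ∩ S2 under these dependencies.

B, C, D, E

S1 ∩ S2 = {B, D}.
D → C, E applies, adding C, E
Closure: {B, C, D, E}.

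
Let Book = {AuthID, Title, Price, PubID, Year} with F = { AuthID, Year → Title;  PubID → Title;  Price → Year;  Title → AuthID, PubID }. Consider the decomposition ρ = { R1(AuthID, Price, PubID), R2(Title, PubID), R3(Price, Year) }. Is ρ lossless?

Yes

Chase test. Columns are AuthID, Title, Price, PubID, Year; row i has aⱼ where attribute j ∈ Ri, else bᵢⱼ.
Initial tableau (one row per fragment):
  row 1: a1 b12 a3 a4 b15
  row 2: b21 a2 b23 a4 b25
  row 3: b31 b32 a3 b34 a5
Rows 1 and 2 agree on PubID; apply PubID→Title and equate their Title entries.
Rows 1 and 3 agree on Price; apply Price→Year and equate their Year entries.
Rows 1 and 2 agree on Title; apply Title→AuthID, PubID and equate their AuthID, PubID entries.
Row 1 is now all distinguished symbols — the join is lossless.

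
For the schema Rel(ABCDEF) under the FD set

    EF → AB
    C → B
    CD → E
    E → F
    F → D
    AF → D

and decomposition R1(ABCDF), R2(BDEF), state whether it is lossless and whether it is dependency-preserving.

lossy and not dependency-preserving

Lossless test: (BDF)⁺ = {BDF}, which is a superkey of neither fragment — lossy.
Dependency preservation: the restricted closure of {EF} across the fragments never reaches {AB}, so EF → AB cannot be enforced without a join — not preserved.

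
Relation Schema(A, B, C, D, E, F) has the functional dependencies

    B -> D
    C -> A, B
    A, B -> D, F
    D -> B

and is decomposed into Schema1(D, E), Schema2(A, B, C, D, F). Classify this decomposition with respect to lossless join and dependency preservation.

Lossless test: (D)⁺ = {B, D}, which is a superkey of neither fragment — lossy.
Dependency preservation: every FD's attributes lie within a single fragment, so each can be enforced locally — preserved.

lossy but dependency-preserving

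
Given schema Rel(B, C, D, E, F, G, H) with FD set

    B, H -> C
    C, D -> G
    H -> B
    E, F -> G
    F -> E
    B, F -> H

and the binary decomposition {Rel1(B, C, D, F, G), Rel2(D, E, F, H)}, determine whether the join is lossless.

Common attributes: Rel1 ∩ Rel2 = {D, F}.
Closure of {D, F}: F → E applies, adding E; E, F → G applies, adding G. So (D, F)⁺ = {D, E, F, G}.
The closure contains neither all of Rel1 = {B, C, D, F, G} nor all of Rel2 = {D, E, F, H}, so the common attributes are not a superkey of either fragment. The join is lossy.

No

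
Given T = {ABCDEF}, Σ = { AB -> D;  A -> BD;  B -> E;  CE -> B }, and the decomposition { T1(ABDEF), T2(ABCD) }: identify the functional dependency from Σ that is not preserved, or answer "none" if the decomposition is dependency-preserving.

Check CE → B: no single fragment contains all of {BCE}, and the restricted closure of {CE} across the fragments never reaches {B}.
AB → D is preserved.
A → BD is preserved.
B → E is preserved.

CE -> B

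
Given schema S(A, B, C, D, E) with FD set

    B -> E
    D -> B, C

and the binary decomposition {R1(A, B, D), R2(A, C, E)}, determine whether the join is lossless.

No

Common attributes: R1 ∩ R2 = {A}.
No dependency enlarges {A}, so (A)⁺ = {A}.
The closure contains neither all of R1 = {A, B, D} nor all of R2 = {A, C, E}, so the common attributes are not a superkey of either fragment. The join is lossy.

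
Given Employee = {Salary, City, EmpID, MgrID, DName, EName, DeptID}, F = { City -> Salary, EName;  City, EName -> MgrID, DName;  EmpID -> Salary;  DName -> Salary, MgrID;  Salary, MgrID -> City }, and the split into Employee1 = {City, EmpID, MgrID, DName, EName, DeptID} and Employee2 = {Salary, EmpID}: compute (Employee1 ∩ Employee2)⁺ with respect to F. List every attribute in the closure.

Employee1 ∩ Employee2 = {EmpID}.
EmpID → Salary applies, adding Salary
Closure: {Salary, EmpID}.

Salary, EmpID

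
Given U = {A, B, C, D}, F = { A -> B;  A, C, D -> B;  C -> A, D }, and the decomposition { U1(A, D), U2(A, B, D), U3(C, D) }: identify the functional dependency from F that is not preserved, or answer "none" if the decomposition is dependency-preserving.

Check C → A, D: no single fragment contains all of {A, C, D}, and the restricted closure of {C} across the fragments never reaches {A, D}.
A → B is preserved.
A, C, D → B is preserved.

C -> A, D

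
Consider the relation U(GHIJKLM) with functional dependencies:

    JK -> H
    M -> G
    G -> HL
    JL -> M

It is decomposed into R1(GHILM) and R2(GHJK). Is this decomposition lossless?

No

Common attributes: R1 ∩ R2 = {GH}.
Closure of {GH}: G → HL applies, adding L. So (GH)⁺ = {GHL}.
The closure contains neither all of R1 = {GHILM} nor all of R2 = {GHJK}, so the common attributes are not a superkey of either fragment. The join is lossy.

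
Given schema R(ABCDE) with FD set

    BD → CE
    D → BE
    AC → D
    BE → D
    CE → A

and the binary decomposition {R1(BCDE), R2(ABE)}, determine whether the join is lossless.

Common attributes: R1 ∩ R2 = {BE}.
Closure of {BE}: BE → D applies, adding D; BD → CE applies, adding C; CE → A applies, adding A. So (BE)⁺ = {ABCDE}.
This closure contains every attribute of R1, so R1 ∩ R2 → R1. The join is lossless.

Yes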